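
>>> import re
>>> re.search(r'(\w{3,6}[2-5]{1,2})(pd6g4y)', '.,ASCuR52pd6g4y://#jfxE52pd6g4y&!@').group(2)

'pd6g4y'

Pattern: 3 to 6 of a word character, then 1 to 2 of a character in [2-5] (captured); then the literal 'pd6', then the literal 'g4y' (captured).
`re.search` tries every starting position until one works.
The match spans [2:15] → 'ASCuR52pd6g4y'.
Captured: group 1 = 'ASCuR52', group 2 = 'pd6g4y'.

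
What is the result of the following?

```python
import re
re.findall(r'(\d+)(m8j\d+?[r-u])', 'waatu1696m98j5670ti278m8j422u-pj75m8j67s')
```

[('278', 'm8j422u'), ('75', 'm8j67s')]

This matches one or more of a digit (captured); then the literal 'm8j', then one or more of a digit (lazy), then a character in [r-u] (captured).
Matches: at [19:29] match '278m8j422u', groups = ('278', 'm8j422u'); at [32:40] match '75m8j67s', groups = ('75', 'm8j67s').
2 groups means each result is a tuple of 2 captured strings — 2 here.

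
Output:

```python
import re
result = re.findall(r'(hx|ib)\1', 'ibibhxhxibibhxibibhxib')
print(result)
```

`\1` is not a pattern — it's the concrete string captured by group 1, re-applied verbatim.
One capturing group, so `findall` returns just the captured substring from each match — 4 in all.

['ib', 'hx', 'ib', 'ib']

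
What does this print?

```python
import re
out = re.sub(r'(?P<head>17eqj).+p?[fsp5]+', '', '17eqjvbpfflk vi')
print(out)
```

Every occurrence is swapped for ''.

lk vi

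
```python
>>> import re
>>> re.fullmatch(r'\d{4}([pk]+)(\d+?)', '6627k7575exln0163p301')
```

None

For `fullmatch`, every character of the input must be accounted for by the pattern.
Here there's no way to consume every character, so the call returns None.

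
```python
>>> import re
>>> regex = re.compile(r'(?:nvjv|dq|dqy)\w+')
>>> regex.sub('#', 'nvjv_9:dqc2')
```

Every occurrence is swapped for '#'.

'#:#'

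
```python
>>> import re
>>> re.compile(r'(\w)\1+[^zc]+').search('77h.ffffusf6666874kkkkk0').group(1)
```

'7'

The match spans [0:24] → '77h.ffffusf6666874kkkkk0'.
Captured: group 1 = '7'.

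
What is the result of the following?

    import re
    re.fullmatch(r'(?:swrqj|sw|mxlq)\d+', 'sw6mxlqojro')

None

For `fullmatch`, every character of the input must be accounted for by the pattern.
Here the string isn't matched end-to-end, so the call returns None.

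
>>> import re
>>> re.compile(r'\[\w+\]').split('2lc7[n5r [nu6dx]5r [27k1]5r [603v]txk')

['2lc7[n5r ', '5r ', '5r ', 'txk']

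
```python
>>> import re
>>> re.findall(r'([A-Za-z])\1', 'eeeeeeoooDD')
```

The backreference `\1` re-matches whatever the first group consumed, character for character.
Walking the string: at [0:2] match 'ee', group 1 = 'e'; at [2:4] match 'ee', group 1 = 'e'; at [4:6] match 'ee', group 1 = 'e'; at [6:8] match 'oo', group 1 = 'o'; at [9:11] match 'DD', group 1 = 'D'.
`findall` collects group 1 from each match (5 total).

['e', 'e', 'e', 'o', 'D']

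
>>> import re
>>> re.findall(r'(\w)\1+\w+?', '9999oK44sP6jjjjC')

['9', '4', 'j']

A backreference is literal: `\1` must see the identical characters the first group matched.
Matches: at [0:5] match '9999o', group 1 = '9'; at [6:9] match '44s', group 1 = '4'; at [11:16] match 'jjjjC', group 1 = 'j'.
Because there's exactly one group, `findall` drops the full match and keeps group 1 from each hit.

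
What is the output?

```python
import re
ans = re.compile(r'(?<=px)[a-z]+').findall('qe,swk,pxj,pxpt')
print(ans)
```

['j', 'pt']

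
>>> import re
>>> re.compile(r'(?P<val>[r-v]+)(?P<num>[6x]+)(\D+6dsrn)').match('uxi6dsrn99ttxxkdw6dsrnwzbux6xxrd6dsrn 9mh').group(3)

'i6dsrn'

The match spans [0:8] → 'uxi6dsrn'.
Captured: group 1 = 'u', group 2 = 'x', group 3 = 'i6dsrn'.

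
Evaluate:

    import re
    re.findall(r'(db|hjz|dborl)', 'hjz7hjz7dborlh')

['hjz', 'hjz', 'db']

Branches in `(...|...)` are attempted left-to-right; the first branch that allows the whole pattern to succeed is taken.
Scanning left to right: at [0:3] match 'hjz', group 1 = 'hjz'; at [4:7] match 'hjz', group 1 = 'hjz'; at [8:10] match 'db', group 1 = 'db'.
`findall` collects group 1 from each match (3 total).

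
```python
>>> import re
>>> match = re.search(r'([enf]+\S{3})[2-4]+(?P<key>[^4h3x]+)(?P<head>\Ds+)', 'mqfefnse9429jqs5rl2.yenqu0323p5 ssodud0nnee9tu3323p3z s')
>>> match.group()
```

'fefnse9429jqs'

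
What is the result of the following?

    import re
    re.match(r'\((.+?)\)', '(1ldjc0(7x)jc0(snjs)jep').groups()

The match spans [0:11] → '(1ldjc0(7x)'.
Captured: group 1 = '1ldjc0(7x'.

('1ldjc0(7x',)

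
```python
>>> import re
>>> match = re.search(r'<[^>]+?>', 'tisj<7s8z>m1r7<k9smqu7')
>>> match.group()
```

The match spans [4:10] → '<7s8z>'.

'<7s8z>'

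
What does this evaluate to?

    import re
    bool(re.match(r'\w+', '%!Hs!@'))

This matches one or more of a word character.
`re.match` won't scan ahead — the pattern has to work from the very first character.
Here the string doesn't start with a match, so the call returns None, and `bool(None)` is False.

False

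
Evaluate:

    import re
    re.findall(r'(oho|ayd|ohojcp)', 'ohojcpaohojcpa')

['oho', 'oho']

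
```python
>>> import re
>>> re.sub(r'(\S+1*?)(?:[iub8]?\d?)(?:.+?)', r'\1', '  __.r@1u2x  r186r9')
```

'  __.r@1u2x r186r'

The pattern matches one or more of a non-whitespace character, then zero or more of a literal '1' (lazy) (captured); then optionally one of [iub8], then optionally a digit (non-capturing group); then one or more of any character (lazy) (non-capturing group).
Matches: at [2:12] → '__.r@1u2x '; at [13:19] → 'r186r9'.
The replacement refers to a captured group, so each match is rewritten using its own captured text.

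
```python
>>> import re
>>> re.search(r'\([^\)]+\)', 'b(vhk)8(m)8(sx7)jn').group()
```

`search` walks the string left to right and returns the first match it finds.
The match spans [1:6] → '(vhk)'.

'(vhk)'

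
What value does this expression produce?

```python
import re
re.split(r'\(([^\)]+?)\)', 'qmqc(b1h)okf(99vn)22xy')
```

['qmqc', 'b1h', 'okf', '99vn', '22xy']

Matches to split on: at [4:9] → '(b1h)'; at [12:18] → '(99vn)'.
`re.split` interleaves the captured-group text with the surrounding fragments.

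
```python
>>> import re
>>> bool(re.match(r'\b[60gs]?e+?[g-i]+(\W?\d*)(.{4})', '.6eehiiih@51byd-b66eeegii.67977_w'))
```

False

`re.match` won't scan ahead — the pattern has to work from the very first character.
Here the pattern fails at index 0, so the call returns None, and `bool(None)` is False.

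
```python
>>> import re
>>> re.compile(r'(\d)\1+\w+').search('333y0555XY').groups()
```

('3',)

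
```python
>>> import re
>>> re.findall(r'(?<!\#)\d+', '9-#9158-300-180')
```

['9', '158', '300', '180']

The negative lookahead/lookbehind blocks any match where the forbidden context is present.
Walking the string: at [0:1] → '9'; at [4:7] → '158'; at [8:11] → '300'; at [12:15] → '180'.
With no groups in the pattern, `findall` gives back each whole match — 4 here.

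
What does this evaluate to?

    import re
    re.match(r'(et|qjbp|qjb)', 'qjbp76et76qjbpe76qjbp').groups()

The match spans [0:4] → 'qjbp'.
Captured: group 1 = 'qjbp'.

('qjbp',)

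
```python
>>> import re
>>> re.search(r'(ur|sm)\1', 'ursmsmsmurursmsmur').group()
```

After group 1 captures some text, `\1` only succeeds where that same text appears again.
The match spans [2:6] → 'smsm'.

'smsm'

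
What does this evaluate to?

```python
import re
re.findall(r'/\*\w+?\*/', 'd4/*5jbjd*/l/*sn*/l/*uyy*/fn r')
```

['/*5jbjd*/', '/*sn*/', '/*uyy*/']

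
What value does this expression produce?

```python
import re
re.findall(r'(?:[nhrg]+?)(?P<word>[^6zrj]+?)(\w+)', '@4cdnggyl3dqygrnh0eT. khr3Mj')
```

[('g', 'gyl3dqygrnh0eT'), ('3', 'Mj')]

A `+?`/`*?`/`{m,n}?` starts at its minimum and grows only as far as needed for what follows to match.
With 2 capturing groups, `findall` returns a 2-tuple per match.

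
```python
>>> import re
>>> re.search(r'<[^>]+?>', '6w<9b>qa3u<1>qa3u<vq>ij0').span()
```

(2, 6)

The match spans [2:6] → '<9b>'.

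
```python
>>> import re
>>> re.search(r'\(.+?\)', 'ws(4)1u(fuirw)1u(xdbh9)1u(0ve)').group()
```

Lazy quantifiers expand one character at a time until the remainder of the pattern can match.
`search` walks the string left to right and returns the first match it finds.
The match spans [2:5] → '(4)'.

'(4)'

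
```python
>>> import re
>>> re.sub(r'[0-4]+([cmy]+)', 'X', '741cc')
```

'7X'

The pattern matches one or more of a character in [0-4]; then one or more of one of [cmy] (captured).
Matches: at [1:5] → '41cc'.
`sub` substitutes 'X' at each match site.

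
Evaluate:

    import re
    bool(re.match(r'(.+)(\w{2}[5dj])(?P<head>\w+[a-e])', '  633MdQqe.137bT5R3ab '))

True

With `match`, the pattern is implicitly anchored at the beginning.
The match spans [0:21] → '  633MdQqe.137bT5R3ab'.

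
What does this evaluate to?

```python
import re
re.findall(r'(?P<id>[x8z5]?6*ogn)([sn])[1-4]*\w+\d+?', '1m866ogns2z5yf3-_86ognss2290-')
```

[('866ogn', 's'), ('86ogn', 's')]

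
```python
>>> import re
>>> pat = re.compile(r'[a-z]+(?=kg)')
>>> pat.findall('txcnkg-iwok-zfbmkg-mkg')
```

The `(?=…)`/`(?<=…)` assertion just peeks at neighbouring text; it doesn't advance the match position.
Matches: at [0:4] → 'txcn'; at [12:16] → 'zfbm'; at [19:20] → 'm'.
No capturing groups, so `findall` returns the 3 full match strings.

['txcn', 'zfbm', 'm']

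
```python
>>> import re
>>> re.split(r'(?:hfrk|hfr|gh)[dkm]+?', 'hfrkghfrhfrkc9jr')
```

['', 'ghfr', 'c9jr']

Matches to split on: at [0:4] → 'hfrk'; at [8:12] → 'hfrk'.
The string is cut at each match, leaving 3 pieces.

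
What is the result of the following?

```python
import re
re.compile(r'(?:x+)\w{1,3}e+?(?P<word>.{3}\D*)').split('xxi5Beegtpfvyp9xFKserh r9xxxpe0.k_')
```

['', 'egtpfvyp', '9', 'rh r', '9', '0.k_', '']

The `?` after the quantifier makes it lazy — it takes as little as possible before letting the rest of the pattern try.
The group in the pattern means `split` returns the separators' captures alongside the pieces.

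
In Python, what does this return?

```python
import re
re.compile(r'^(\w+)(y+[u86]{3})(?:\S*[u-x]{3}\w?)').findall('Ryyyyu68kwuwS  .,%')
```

Pattern: anchored at the start of the string; then one or more of a word character (captured); then one or more of the literal 'y', then exactly 3 of one of [u86] (captured); then zero or more of a non-whitespace character, then exactly 3 of a character in [u-x], then optionally a word character (non-capturing group).
2 groups means the one result is a tuple of 2 captured strings — 1 here.

[('Ryyy', 'yu68')]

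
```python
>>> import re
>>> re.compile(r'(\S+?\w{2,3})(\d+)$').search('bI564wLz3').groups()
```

The pattern matches one or more of a non-whitespace character (lazy), then 2 to 3 of a word character (captured); then one or more of a digit (captured); then anchored at the end.
`search` walks the string left to right and returns the first match it finds.
The match spans [0:9] → 'bI564wLz3'.
Captured: group 1 = 'bI564wLz', group 2 = '3'.

('bI564wLz', '3')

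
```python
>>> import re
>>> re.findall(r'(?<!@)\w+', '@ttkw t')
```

A negative assertion filters positions out without eating any characters.
Walking the string: at [2:5] → 'tkw'; at [6:7] → 't'.
No capturing groups, so `findall` returns the 2 full match strings.

['tkw', 't']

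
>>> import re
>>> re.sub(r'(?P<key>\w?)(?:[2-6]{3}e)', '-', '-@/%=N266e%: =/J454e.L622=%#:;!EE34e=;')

'-@/%=-%: =/-.L622=%#:;!EE34e=;'

This matches optionally a word character (captured as 'key'); then exactly 3 of a character in [2-6], then the literal 'e' (non-capturing group).
Every occurrence is swapped for '-'.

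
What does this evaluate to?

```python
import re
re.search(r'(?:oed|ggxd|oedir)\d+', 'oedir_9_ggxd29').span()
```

(8, 14)

`re.search` scans for the first position where the pattern succeeds.
The match spans [8:14] → 'ggxd29'.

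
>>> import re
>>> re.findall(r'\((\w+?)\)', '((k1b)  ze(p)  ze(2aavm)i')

`findall` collects group 1 from each match (3 total).

['k1b', 'p', '2aavm']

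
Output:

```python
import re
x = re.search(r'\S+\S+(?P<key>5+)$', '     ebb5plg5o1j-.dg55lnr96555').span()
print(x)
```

(5, 30)

Pattern: one or more of a non-whitespace character; then one or more of a non-whitespace character; then one or more of a literal '5' (captured as 'key'); then anchored at the end.
`re.search` tries every starting position until one works.
The match spans [5:30] → 'ebb5plg5o1j-.dg55lnr96555'.
Captured: group 1 = '5'.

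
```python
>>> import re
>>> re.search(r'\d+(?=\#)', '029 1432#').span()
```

(4, 8)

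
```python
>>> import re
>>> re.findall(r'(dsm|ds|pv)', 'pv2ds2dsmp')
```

The regex engine tests alternatives in the order written; an earlier branch that matches wins even if a later one would match more.
Matches: at [0:2] match 'pv', group 1 = 'pv'; at [3:5] match 'ds', group 1 = 'ds'; at [6:9] match 'dsm', group 1 = 'dsm'.
With a single group, `findall` returns only what that group captured — 3 items.

['pv', 'ds', 'dsm']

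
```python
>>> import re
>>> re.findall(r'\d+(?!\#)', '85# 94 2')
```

A negative assertion filters positions out without eating any characters.
Walking the string: at [0:1] → '8'; at [4:6] → '94'; at [7:8] → '2'.
With no groups in the pattern, `findall` gives back each whole match — 3 here.

['8', '94', '2']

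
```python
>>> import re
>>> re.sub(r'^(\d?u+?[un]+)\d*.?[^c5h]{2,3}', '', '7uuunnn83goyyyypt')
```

Every occurrence is swapped for ''.

'yypt'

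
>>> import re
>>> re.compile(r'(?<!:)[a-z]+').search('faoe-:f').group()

'faoe'

`(?!…)`/`(?<!…)` only lets a position through if the neighbouring text does NOT match; no characters are consumed.
The match spans [0:4] → 'faoe'.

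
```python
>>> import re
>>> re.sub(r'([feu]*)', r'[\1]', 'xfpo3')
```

'[]x[f][]p[]o[]3[]'

Pattern: zero or more of one of [feu] (captured).
Matches: at [0:0] → ''; at [1:2] → 'f'; at [2:2] → ''; at [3:3] → ''; at [4:4] → ''; ….
The replacement refers to a captured group, so each match is rewritten using its own captured text.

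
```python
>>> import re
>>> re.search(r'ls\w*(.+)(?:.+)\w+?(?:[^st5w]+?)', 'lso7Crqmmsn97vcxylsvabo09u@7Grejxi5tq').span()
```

This matches the literal 'ls', then zero or more of a word character; then one or more of any character (captured); then one or more of any character (non-capturing group); then one or more of a word character (lazy); then one or more of any character except [st5w] (lazy) (non-capturing group).
The match spans [0:37] → 'lso7Crqmmsn97vcxylsvabo09u@7Grejxi5tq'.

(0, 37)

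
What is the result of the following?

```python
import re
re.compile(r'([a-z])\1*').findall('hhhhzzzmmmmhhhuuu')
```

`\1` has to match the exact text group 1 already captured.
One capturing group, so `findall` returns just the captured substring from each match — 5 in all.

['h', 'z', 'm', 'h', 'u']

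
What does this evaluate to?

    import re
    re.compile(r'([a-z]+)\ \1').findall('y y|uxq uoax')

A backreference is literal: `\1` must see the identical characters the first group matched.
Matches: at [0:3] match 'y y', group 1 = 'y'.
With a single group, `findall` returns only what that group captured — 1 item.

['y']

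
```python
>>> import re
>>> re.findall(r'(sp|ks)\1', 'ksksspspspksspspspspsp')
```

`\1` has to match the exact text group 1 already captured.
Matches: at [0:4] match 'ksks', group 1 = 'ks'; at [4:8] match 'spsp', group 1 = 'sp'; at [12:16] match 'spsp', group 1 = 'sp'; at [16:20] match 'spsp', group 1 = 'sp'.
One capturing group, so `findall` returns just the captured substring from each match — 4 in all.

['ks', 'sp', 'sp', 'sp']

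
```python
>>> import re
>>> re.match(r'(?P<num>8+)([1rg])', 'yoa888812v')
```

The pattern matches one or more of a literal '8' (captured as 'num'); then one of [1rg] (captured).
`re.match` won't scan ahead — the pattern has to work from the very first character.
Here the pattern fails at index 0, so the call returns None.

None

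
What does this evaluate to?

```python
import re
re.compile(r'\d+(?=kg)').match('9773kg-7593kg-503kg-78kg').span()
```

(0, 4)

Because the assertion is zero-width, the text it checks is not consumed and won't appear in the result.
`re.match` only tries the pattern at the start of the string.
The match spans [0:4] → '9773'.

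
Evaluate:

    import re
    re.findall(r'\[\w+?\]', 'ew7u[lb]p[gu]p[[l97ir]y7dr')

['[lb]', '[gu]', '[l97ir]']

With no groups in the pattern, `findall` gives back each whole match — 3 here.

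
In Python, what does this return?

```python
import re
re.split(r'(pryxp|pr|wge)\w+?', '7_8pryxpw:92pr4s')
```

`|` is ordered: at each position the engine commits to the first alternative that works.
`re.split` interleaves the captured-group text with the surrounding fragments.

['7_8', 'pryxp', ':92', 'pr', 's']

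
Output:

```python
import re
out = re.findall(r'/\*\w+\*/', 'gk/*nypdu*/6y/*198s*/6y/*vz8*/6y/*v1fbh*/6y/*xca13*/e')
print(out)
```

Matches: at [2:11] → '/*nypdu*/'; at [13:21] → '/*198s*/'; at [23:30] → '/*vz8*/'; at [32:41] → '/*v1fbh*/'; at [43:52] → '/*xca13*/'.
`findall` yields the raw match text (5 of them) because the pattern has no groups.

['/*nypdu*/', '/*198s*/', '/*vz8*/', '/*v1fbh*/', '/*xca13*/']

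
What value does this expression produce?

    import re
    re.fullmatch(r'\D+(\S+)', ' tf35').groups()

('35',)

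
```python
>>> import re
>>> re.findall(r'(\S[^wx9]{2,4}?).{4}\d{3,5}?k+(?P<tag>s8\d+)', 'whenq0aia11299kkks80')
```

[('whenq', 's80')]

This matches a non-whitespace character, then 2 to 4 of any character except [wx9] (lazy) (captured); then exactly 4 of any character, then 3 to 5 of a digit (lazy), then one or more of a literal 'k'; then the literal 's8', then one or more of a digit (captured as 'tag').
Matches: at [0:20] match 'whenq0aia11299kkks80', groups = ('whenq', 's80').
With 2 capturing groups, `findall` returns a 2-tuple per match.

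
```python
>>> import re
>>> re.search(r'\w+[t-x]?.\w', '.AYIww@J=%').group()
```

'AYIww@J'

Pattern: one or more of a word character, then optionally a character in [t-x]; then any character, then a word character.
Unlike `match`, `search` isn't anchored — it looks for the pattern anywhere in the string.
The match spans [1:8] → 'AYIww@J'.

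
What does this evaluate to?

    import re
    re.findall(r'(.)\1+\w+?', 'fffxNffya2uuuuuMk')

['f', 'f', 'u']

`\1` is not a pattern — it's the concrete string captured by group 1, re-applied verbatim.
Walking the string: at [0:4] match 'fffx', group 1 = 'f'; at [5:8] match 'ffy', group 1 = 'f'; at [10:16] match 'uuuuuM', group 1 = 'u'.
One capturing group, so `findall` returns just the captured substring from each match — 3 in all.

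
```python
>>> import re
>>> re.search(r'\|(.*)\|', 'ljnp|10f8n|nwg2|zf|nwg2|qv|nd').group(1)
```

The match spans [4:27] → '|10f8n|nwg2|zf|nwg2|qv|'.
Captured: group 1 = '10f8n|nwg2|zf|nwg2|qv'.

'10f8n|nwg2|zf|nwg2|qv'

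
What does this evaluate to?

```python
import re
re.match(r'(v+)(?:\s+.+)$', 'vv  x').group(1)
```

'vv'

The match spans [0:5] → 'vv  x'.
Captured: group 1 = 'vv'.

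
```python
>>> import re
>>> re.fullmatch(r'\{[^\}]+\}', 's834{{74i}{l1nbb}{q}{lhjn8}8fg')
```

None

`re.fullmatch` requires the pattern to consume the entire string.
Here the pattern can't cover the whole string, so the call returns None.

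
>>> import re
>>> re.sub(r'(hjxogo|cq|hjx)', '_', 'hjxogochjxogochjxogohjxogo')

'_c_c__'

Branches in `(...|...)` are attempted left-to-right; the first branch that allows the whole pattern to succeed is taken.
Matches: at [0:6] → 'hjxogo'; at [7:13] → 'hjxogo'; at [14:20] → 'hjxogo'; at [20:26] → 'hjxogo'.
Each match is replaced by '_'.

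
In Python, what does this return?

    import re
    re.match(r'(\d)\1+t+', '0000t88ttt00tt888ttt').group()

'0000t'

The backreference `\1` re-matches whatever the first group consumed, character for character.
`re.match` won't scan ahead — the pattern has to work from the very first character.
The match spans [0:5] → '0000t'.
Captured: group 1 = '0'.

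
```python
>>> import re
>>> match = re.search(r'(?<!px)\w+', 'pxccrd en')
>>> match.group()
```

The negative lookahead/lookbehind blocks any match where the forbidden context is present.
The match spans [0:6] → 'pxccrd'.

'pxccrd'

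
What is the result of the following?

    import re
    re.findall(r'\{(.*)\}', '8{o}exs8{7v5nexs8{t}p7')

['o}exs8{7v5nexs8{t']

Walking the string: at [1:20] match '{o}exs8{7v5nexs8{t}', group 1 = 'o}exs8{7v5nexs8{t'.
Because there's exactly one group, `findall` drops the full match and keeps group 1 from the one hit.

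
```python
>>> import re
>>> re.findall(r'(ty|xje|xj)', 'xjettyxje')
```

Alternation tries branches left to right and keeps the first one that lets the overall match succeed at that position.
One capturing group, so `findall` returns just the captured substring from each match — 3 in all.

['xje', 'ty', 'xje']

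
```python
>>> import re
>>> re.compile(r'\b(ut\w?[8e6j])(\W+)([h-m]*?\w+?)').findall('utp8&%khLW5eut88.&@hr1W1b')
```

This matches a word boundary (`\b`, zero-width); then the literal 'ut', then optionally a word character, then one of [8e6j] (captured); then one or more of a non-word character (captured); then zero or more of a character in [h-m] (lazy), then one or more of a word character (lazy) (captured).
Lazy quantifiers expand one character at a time until the remainder of the pattern can match.
Scanning left to right: at [0:7] match 'utp8&%k', groups = ('utp8', '&%', 'k').
Multiple groups make `findall` return tuples — one 3-tuple for the one match.

[('utp8', '&%', 'k')]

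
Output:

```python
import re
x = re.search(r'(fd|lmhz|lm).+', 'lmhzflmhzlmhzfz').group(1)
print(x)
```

lmhz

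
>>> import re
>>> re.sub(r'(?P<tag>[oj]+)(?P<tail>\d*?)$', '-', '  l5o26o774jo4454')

The pattern matches one or more of one of [oj] (captured as 'tag'); then zero or more of a digit (lazy) (captured as 'tail'); then anchored at the end.
Matches: at [11:17] → 'jo4454'.
Every occurrence is swapped for '-'.

'  l5o26o774-'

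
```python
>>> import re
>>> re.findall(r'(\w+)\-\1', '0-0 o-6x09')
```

After group 1 captures some text, `\1` only succeeds where that same text appears again.
Matches: at [0:3] match '0-0', group 1 = '0'.
Because there's exactly one group, `findall` drops the full match and keeps group 1 from the one hit.

['0']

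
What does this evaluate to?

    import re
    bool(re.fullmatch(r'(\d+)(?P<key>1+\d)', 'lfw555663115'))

False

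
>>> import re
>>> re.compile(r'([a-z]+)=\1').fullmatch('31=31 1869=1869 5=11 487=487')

`re.fullmatch` is like wrapping the pattern in `^…$` (in single-line mode).
Here the string isn't matched end-to-end, so the call returns None.

None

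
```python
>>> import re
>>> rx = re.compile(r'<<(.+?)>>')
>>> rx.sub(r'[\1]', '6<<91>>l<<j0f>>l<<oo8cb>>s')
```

'6[91]l[j0f]l[oo8cb]s'

Matches: at [1:7] → '<<91>>'; at [8:15] → '<<j0f>>'; at [16:25] → '<<oo8cb>>'.
Each match is replaced using the text its own group 1 captured.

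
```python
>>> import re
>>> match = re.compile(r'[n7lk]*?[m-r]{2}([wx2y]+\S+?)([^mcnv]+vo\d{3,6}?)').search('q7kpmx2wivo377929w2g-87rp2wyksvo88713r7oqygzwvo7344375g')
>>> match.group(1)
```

Pattern: zero or more of one of [n7lk] (lazy), then exactly 2 of a character in [m-r]; then one or more of one of [wx2y], then one or more of a non-whitespace character (lazy) (captured); then one or more of any character except [mcnv], then the literal 'vo', then 3 to 6 of a digit (lazy) (captured).
`re.search` tries every starting position until one works.
The match spans [1:35] → '7kpmx2wivo377929w2g-87rp2wyksvo887'.
Captured: group 1 = 'x2wiv', group 2 = 'o377929w2g-87rp2wyksvo887'.

'x2wiv'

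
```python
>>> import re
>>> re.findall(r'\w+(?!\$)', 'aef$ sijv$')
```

The negative lookahead/lookbehind blocks any match where the forbidden context is present.
Walking the string: at [0:2] → 'ae'; at [5:8] → 'sij'.
Since nothing is captured, `findall` lists the 2 matched substrings directly.

['ae', 'sij']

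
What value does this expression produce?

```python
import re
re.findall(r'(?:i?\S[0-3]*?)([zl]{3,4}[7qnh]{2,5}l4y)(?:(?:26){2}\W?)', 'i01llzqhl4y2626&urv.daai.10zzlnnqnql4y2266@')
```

['llzqhl4y']

The pattern matches optionally the literal 'i', then a non-whitespace character, then zero or more of a character in [0-3] (lazy) (non-capturing group); then 3 to 4 of one of [zl], then 2 to 5 of one of [7qnh], then the literal 'l4y' (captured); then the literal '26' repeated 2 times, then optionally a non-word character (non-capturing group).
Walking the string: at [0:16] match 'i01llzqhl4y2626&', group 1 = 'llzqhl4y'.
One capturing group, so `findall` returns just the captured substring from the one match — 1 in all.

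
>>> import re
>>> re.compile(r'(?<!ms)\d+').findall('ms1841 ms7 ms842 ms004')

A negative assertion filters positions out without eating any characters.
Since nothing is captured, `findall` lists the 3 matched substrings directly.

['841', '42', '04']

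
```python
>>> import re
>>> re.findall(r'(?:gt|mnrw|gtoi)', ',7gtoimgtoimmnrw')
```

['gt', 'gt', 'mnrw']

Alternation isn't longest-match — the leftmost alternative that fits at this position is chosen.
Scanning left to right: at [2:4] → 'gt'; at [7:9] → 'gt'; at [12:16] → 'mnrw'.
Since nothing is captured, `findall` lists the 3 matched substrings directly.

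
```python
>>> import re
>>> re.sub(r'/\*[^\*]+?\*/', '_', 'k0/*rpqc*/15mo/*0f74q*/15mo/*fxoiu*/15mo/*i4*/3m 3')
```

'k0_15mo_15mo_15mo_3m 3'

Matches: at [2:10] → '/*rpqc*/'; at [14:23] → '/*0f74q*/'; at [27:36] → '/*fxoiu*/'; at [40:46] → '/*i4*/'.
Each match is replaced by '_'.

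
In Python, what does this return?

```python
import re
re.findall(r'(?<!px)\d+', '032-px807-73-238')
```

['032', '07', '73', '238']

The negative lookahead/lookbehind blocks any match where the forbidden context is present.
Scanning left to right: at [0:3] → '032'; at [7:9] → '07'; at [10:12] → '73'; at [13:16] → '238'.
No capturing groups, so `findall` returns the 4 full match strings.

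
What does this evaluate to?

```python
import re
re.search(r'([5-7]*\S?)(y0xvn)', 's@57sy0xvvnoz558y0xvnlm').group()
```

'558y0xvn'

The match spans [13:21] → '558y0xvn'.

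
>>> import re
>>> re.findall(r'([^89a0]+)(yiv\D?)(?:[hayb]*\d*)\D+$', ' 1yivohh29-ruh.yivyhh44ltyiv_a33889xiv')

This matches one or more of any character except [89a0] (captured); then the literal 'yiv', then optionally a non-digit (captured); then zero or more of one of [hayb], then zero or more of a digit (non-capturing group); then one or more of a non-digit; then anchored at the end.
Walking the string: at [10:38] match '-ruh.yivyhh44ltyiv_a33889xiv', groups = ('-ruh.yivyhh44lt', 'yiv_').
Multiple groups make `findall` return tuples — one 2-tuple for the one match.

[('-ruh.yivyhh44lt', 'yiv_')]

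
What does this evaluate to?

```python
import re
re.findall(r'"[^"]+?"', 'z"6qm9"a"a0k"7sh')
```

['"6qm9"', '"a0k"']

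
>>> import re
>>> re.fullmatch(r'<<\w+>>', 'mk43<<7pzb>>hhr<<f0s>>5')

None

For `fullmatch`, every character of the input must be accounted for by the pattern.
Here there's no way to consume every character, so the call returns None.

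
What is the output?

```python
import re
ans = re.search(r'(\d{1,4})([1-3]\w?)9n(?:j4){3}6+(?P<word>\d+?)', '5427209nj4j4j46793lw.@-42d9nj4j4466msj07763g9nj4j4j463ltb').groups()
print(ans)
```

('5427', '20', '7')

This matches 1 to 4 of a digit (captured); then a character in [1-3], then optionally a word character (captured); then the literal '9n', then the literal 'j4' repeated 3 times, then one or more of a literal '6'; then one or more of a digit (lazy) (captured as 'word').
A non-greedy quantifier consumes as few characters as it can — just enough that the remainder of the pattern still matches from where it stops; whatever follows it matches normally.
`re.search` tries every starting position until one works.
The match spans [0:16] → '5427209nj4j4j467'.
Captured: group 1 = '5427', group 2 = '20', group 3 = '7'.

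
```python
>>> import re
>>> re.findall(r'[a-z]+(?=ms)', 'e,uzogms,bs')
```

['uzog']

Because the assertion is zero-width, the text it checks is not consumed and won't appear in the result.
Scanning left to right: at [2:6] → 'uzog'.
With no groups in the pattern, `findall` gives back each whole match — 1 here.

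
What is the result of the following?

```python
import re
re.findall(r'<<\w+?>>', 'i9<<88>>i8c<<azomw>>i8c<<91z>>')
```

No capturing groups, so `findall` returns the 3 full match strings.

['<<88>>', '<<azomw>>', '<<91z>>']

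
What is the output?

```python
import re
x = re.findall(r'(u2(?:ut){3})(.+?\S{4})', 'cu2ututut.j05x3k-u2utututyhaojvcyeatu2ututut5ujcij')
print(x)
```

[('u2ututut', '.j05x'), ('u2ututut', 'yhaoj'), ('u2ututut', '5ujci')]

This matches the literal 'u2', then the literal 'ut' repeated 3 times (captured); then one or more of any character (lazy), then exactly 4 of a non-whitespace character (captured).
A non-greedy quantifier consumes as few characters as it can — just enough that the remainder of the pattern still matches from where it stops; whatever follows it matches normally.
Scanning left to right: at [1:14] match 'u2ututut.j05x', groups = ('u2ututut', '.j05x'); at [17:30] match 'u2utututyhaoj', groups = ('u2ututut', 'yhaoj'); at [36:49] match 'u2ututut5ujci', groups = ('u2ututut', '5ujci').
`findall` packs the 2 group values into a tuple for every match.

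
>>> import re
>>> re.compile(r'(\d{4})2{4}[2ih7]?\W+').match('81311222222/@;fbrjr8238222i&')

With `match`, the pattern is implicitly anchored at the beginning.
Here the string doesn't start with a match, so the call returns None.

None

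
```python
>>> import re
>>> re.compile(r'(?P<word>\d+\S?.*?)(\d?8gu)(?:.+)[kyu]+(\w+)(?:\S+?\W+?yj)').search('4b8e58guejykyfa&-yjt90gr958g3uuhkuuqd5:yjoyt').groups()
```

The match spans [0:41] → '4b8e58guejykyfa&-yjt90gr958g3uuhkuuqd5:yj'.
Captured: group 1 = '4b8e', group 2 = '58gu', group 3 = 'qd'.

('4b8e', '58gu', 'qd')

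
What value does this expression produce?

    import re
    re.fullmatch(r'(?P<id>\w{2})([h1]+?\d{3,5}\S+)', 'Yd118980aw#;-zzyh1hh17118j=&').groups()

('Yd', '118980aw#;-zzyh1hh17118j=&')

The match spans [0:28] → 'Yd118980aw#;-zzyh1hh17118j=&'.
Captured: group 1 = 'Yd', group 2 = '118980aw#;-zzyh1hh17118j=&'.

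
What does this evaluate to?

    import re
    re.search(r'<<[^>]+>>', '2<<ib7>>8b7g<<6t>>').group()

'<<ib7>>'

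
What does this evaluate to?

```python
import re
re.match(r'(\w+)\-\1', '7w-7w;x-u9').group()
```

'7w-7w'

After group 1 captures some text, `\1` only succeeds where that same text appears again.
`re.match` only tries the pattern at the start of the string.
The match spans [0:5] → '7w-7w'.
Captured: group 1 = '7w'.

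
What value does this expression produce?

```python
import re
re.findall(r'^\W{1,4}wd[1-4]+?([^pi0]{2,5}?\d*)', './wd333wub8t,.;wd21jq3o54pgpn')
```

['33']

This matches anchored at the start of the string; then 1 to 4 of a non-word character, then the literal 'wd', then one or more of a character in [1-4] (lazy); then 2 to 5 of any character except [pi0] (lazy), then zero or more of a digit (captured).
With the lazy modifier that quantifier settles for the fewest repetitions that let the rest of the pattern succeed (the atoms after it are unaffected and can still be greedy).
Walking the string: at [0:7] match './wd333', group 1 = '33'.
Because there's exactly one group, `findall` drops the full match and keeps group 1 from the one hit.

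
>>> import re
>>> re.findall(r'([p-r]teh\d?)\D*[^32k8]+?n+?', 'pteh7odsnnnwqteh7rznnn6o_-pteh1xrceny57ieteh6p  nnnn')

Pattern: a character in [p-r], then the literal 'teh', then optionally a digit (captured); then zero or more of a non-digit, then one or more of any character except [32k8] (lazy), then one or more of a literal 'n' (lazy).
Lazy quantifiers expand one character at a time until the remainder of the pattern can match.
Matches: at [0:20] match 'pteh7odsnnnwqteh7rzn', group 1 = 'pteh7'; at [26:49] match 'pteh1xrceny57ieteh6p  n', group 1 = 'pteh1'.
With a single group, `findall` returns only what that group captured — 2 items.

['pteh7', 'pteh1']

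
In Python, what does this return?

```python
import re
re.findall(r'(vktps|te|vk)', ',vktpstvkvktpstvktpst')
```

['vktps', 'vk', 'vktps', 'vktps']

Branches in `(...|...)` are attempted left-to-right; the first branch that allows the whole pattern to succeed is taken.
Matches: at [1:6] match 'vktps', group 1 = 'vktps'; at [7:9] match 'vk', group 1 = 'vk'; at [9:14] match 'vktps', group 1 = 'vktps'; at [15:20] match 'vktps', group 1 = 'vktps'.
One capturing group, so `findall` returns just the captured substring from each match — 4 in all.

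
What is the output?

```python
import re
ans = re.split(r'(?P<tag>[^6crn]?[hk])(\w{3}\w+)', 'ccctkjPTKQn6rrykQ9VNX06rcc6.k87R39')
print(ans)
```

The pattern matches optionally any character except [6crn], then one of [hk] (captured as 'tag'); then exactly 3 of a word character, then one or more of a word character (captured).
Matches to split on: at [3:27] → 'tkjPTKQn6rrykQ9VNX06rcc6'; at [27:34] → '.k87R39'.
`re.split` interleaves the captured-group text with the surrounding fragments.

['ccc', 'tk', 'jPTKQn6rrykQ9VNX06rcc6', '', '.k', '87R39', '']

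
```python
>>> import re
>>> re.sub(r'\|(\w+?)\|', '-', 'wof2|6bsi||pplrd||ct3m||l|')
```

'wof2----'

Matches: at [4:10] → '|6bsi|'; at [10:17] → '|pplrd|'; at [17:23] → '|ct3m|'; at [23:26] → '|l|'.
Every occurrence is swapped for '-'.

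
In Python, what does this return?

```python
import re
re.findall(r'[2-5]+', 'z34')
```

This matches one or more of a character in [2-5].
No capturing groups, so `findall` returns the 1 full match string.

['34']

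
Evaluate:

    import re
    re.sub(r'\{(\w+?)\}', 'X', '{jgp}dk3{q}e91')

Matches: at [0:5] → '{jgp}'; at [8:11] → '{q}'.
`sub` substitutes 'X' at each match site.

'Xdk3Xe91'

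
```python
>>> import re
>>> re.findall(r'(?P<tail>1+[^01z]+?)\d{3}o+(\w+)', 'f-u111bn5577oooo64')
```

[('111bn5', '64')]

Pattern: one or more of the literal '1', then one or more of any character except [01z] (lazy) (captured as 'tail'); then exactly 3 of a digit, then one or more of the literal 'o'; then one or more of a word character (captured).
`findall` packs the 2 group values into a tuple for every match.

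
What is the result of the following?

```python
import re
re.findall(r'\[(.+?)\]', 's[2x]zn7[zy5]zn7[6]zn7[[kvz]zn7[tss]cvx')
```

['2x', 'zy5', '6', '[kvz', 'tss']

`findall` collects group 1 from each match (5 total).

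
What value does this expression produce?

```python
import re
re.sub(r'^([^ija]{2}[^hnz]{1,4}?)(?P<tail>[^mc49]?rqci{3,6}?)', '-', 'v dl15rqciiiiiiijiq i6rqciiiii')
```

The pattern matches anchored at the start of the string; then exactly 2 of any character except [ija], then 1 to 4 of any character except [hnz] (lazy) (captured); then optionally any character except [mc49], then the literal 'rqc', then 3 to 6 of a literal 'i' (lazy) (captured as 'tail').
Matches: at [0:12] → 'v dl15rqciii'.
Every occurrence is swapped for '-'.

'-iiiijiq i6rqciiiii'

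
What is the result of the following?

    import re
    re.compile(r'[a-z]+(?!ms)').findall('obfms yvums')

The negative lookahead/lookbehind blocks any match where the forbidden context is present.
Matches: at [0:5] → 'obfms'; at [6:11] → 'yvums'.
Since nothing is captured, `findall` lists the 2 matched substrings directly.

['obfms', 'yvums']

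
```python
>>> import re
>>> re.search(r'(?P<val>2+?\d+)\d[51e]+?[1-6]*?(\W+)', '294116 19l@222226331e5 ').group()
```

'294116 '

This matches one or more of a literal '2' (lazy), then one or more of a digit (captured as 'val'); then a digit, then one or more of one of [51e] (lazy), then zero or more of a character in [1-6] (lazy); then one or more of a non-word character (captured).
`re.search` tries every starting position until one works.
The match spans [0:7] → '294116 '.
Captured: group 1 = '294', group 2 = ' '.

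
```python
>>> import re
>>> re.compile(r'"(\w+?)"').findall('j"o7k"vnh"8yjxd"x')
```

['o7k', '8yjxd']

Walking the string: at [1:6] match '"o7k"', group 1 = 'o7k'; at [9:16] match '"8yjxd"', group 1 = '8yjxd'.
One capturing group, so `findall` returns just the captured substring from each match — 2 in all.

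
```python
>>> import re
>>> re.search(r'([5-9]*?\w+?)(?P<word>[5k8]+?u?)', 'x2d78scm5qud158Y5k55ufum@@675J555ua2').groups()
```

('x2d7', '8')

Pattern: zero or more of a character in [5-9] (lazy), then one or more of a word character (lazy) (captured); then one or more of one of [5k8] (lazy), then optionally a literal 'u' (captured as 'word').
A non-greedy quantifier consumes as few characters as it can — just enough that the remainder of the pattern still matches from where it stops; whatever follows it matches normally.
`re.search` tries every starting position until one works.
The match spans [0:5] → 'x2d78'.
Captured: group 1 = 'x2d7', group 2 = '8'.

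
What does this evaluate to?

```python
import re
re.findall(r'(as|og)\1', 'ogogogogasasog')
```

['og', 'og', 'as']

`\1` has to match the exact text group 1 already captured.
One capturing group, so `findall` returns just the captured substring from each match — 3 in all.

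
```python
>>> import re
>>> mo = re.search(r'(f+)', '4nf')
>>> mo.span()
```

(2, 3)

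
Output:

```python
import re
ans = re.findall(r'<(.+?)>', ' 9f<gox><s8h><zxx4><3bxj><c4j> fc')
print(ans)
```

['gox', 's8h', 'zxx4', '3bxj', 'c4j']

Matches: at [3:8] match '<gox>', group 1 = 'gox'; at [8:13] match '<s8h>', group 1 = 's8h'; at [13:19] match '<zxx4>', group 1 = 'zxx4'; at [19:25] match '<3bxj>', group 1 = '3bxj'; at [25:30] match '<c4j>', group 1 = 'c4j'.
`findall` collects group 1 from each match (5 total).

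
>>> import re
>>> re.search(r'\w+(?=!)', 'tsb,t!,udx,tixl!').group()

't'

Lookahead/lookbehind check context without consuming it, so the matched span excludes the asserted characters.
The match spans [4:5] → 't'.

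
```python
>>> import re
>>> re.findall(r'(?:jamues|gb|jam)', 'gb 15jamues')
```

['gb', 'jamues']

`|` is ordered: at each position the engine commits to the first alternative that works.
Scanning left to right: at [0:2] → 'gb'; at [5:11] → 'jamues'.
Since nothing is captured, `findall` lists the 2 matched substrings directly.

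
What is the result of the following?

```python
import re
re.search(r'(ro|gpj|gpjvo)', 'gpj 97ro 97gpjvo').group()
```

'gpj'

`re.search` tries every starting position until one works.
The match spans [0:3] → 'gpj'.
Captured: group 1 = 'gpj'.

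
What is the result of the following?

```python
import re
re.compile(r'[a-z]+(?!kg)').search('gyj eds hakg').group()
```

The negative lookahead/lookbehind blocks any match where the forbidden context is present.
`re.search` tries every starting position until one works.
The match spans [0:3] → 'gyj'.

'gyj'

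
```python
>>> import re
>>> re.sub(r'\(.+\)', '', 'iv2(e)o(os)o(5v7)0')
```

'iv20'

`sub` substitutes '' at each match site.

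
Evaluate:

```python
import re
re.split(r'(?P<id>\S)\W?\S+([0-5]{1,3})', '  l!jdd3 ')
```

Pattern: a non-whitespace character (captured as 'id'); then optionally a non-word character, then one or more of a non-whitespace character; then 1 to 3 of a character in [0-5] (captured).
Matches to split on: at [2:8] → 'l!jdd3'.
`re.split` interleaves the captured-group text with the surrounding fragments.

['  ', 'l', '3', ' ']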